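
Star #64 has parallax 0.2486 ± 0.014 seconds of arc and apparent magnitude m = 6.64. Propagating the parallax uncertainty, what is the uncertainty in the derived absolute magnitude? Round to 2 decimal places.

σ_M = 0.12 mag

M = m − 5 log₁₀ d + 5 = m + 5 log₁₀ p + 5, so ∂M/∂p = 5/(p ln 10).
σ_M = (5/ln 10) · (σ_p/p) = 2.1715 × 0.014/0.2486 = 2.1715 × 0.056315 = 0.12229.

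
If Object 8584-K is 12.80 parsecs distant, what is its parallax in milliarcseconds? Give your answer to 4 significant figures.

78.13 mas

p = 1/d = 1/12.8 = 0.078125 arcsec.
= 0.078125 × 1000 = 78.125 mas.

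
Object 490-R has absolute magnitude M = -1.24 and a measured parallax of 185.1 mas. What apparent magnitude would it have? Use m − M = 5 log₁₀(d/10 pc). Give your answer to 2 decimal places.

d = 1/p = 1/0.1851″ = 5.4025 pc.
m − M = 5 log₁₀ d − 5 = 5 log₁₀(5.4025) − 5 = 3.6630 − 5 = -1.3370.
m = M + (m − M) = -1.24 + (-1.3370) = -2.58.

m = -2.58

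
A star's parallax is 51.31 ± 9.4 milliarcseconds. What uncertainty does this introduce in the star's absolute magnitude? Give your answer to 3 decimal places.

σ_M = 0.398 mag

M = m − 5 log₁₀ d + 5 = m + 5 log₁₀ p + 5, so ∂M/∂p = 5/(p ln 10).
σ_M = (5/ln 10) · (σ_p/p) = 2.1715 × 9.4/51.31 = 2.1715 × 0.1832 = 0.39782.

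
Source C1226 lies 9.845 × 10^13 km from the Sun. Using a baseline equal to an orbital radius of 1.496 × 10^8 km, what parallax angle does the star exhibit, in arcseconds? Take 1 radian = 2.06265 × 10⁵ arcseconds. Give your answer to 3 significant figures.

θ ≈ B/d = (1.496 × 10^8) / (9.845 × 10^13) = 1.5196 × 10^-6 rad.
In arcseconds: 1.5196 × 10^-6 × 206265 = 0.31344″.

0.313 arcsec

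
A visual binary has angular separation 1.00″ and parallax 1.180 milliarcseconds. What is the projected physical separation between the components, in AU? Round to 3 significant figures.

d = 1/p = 1/0.001180″ = 847.46 pc.
At distance d (pc), an angle of θ arcsec spans θ·d AU: s = 1.00 × 847.46 = 847.46 AU.

847 AU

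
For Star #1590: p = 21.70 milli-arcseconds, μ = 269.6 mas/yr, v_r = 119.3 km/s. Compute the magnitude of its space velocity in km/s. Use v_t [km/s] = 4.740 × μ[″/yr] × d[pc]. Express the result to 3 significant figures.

d = 1/p = 1/0.02170″ = 46.083 pc.
μ = 269.6 mas/yr = 0.2696 ″/yr.
v_t = 4.740 μ d = 4.740 × 0.2696 × 46.083 = 58.89 km/s.
v = √(v_r² + v_t²) = √(119.3² + 58.89²) = √17700.5 = 133.04 km/s.

133 km/s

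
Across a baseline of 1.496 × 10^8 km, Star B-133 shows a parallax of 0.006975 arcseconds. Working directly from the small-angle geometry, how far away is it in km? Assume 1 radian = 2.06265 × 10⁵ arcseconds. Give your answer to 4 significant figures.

θ = 0.006975″ = 0.006975/206265 = 3.3816 × 10^-8 rad.
d = B/θ = (1.496 × 10^8) / (3.3816 × 10^-8) = 4.4239 × 10^15 km.

4.424 × 10^15 km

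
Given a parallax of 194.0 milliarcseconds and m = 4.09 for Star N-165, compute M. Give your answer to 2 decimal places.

M = 5.53

d = 1/p = 1/0.1940″ = 5.1546 pc.
m − M = 5 log₁₀(5.1546) − 5 = 3.5610 − 5 = -1.4390.
M = m − (m − M) = 4.09 − (-1.4390) = 5.53.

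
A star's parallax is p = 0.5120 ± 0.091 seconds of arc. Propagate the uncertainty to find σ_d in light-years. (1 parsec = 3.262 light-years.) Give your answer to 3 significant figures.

1.13 ly

d = 1/p, so σ_d = σ_p / p².
σ_d = 0.0910 / (0.5120)² = 0.0910 / 0.26214 = 0.34714 pc = 0.34714 × 3.262 ly = 1.1324 ly.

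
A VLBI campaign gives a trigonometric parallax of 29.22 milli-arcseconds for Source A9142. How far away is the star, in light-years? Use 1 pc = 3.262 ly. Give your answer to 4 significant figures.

111.6 light years

p = 29.22 milli-arcseconds = 0.02922 arcsec.
d = 1/p = 1/0.02922 = 34.223 pc.
In light-years: 34.223 × 3.262 = 111.64 ly.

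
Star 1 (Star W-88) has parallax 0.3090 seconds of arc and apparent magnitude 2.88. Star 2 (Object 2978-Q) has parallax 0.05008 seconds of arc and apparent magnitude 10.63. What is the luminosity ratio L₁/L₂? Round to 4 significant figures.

d₁ = 1/p₁ = 1/0.3090″ = 3.2362 pc; d₂ = 1/p₂ = 1/0.05008″ = 19.968 pc.
M₁ = m₁ − 5 log₁₀ d₁ + 5 = 2.88 − 2.5502 + 5 = 5.3298.
M₂ = 10.63 − 6.5017 + 5 = 9.1283.
L₁/L₂ = 10^(0.4(M₂ − M₁)) = 10^(0.4 × 3.7985) = 10^1.51940 = 33.067.

L₁/L₂ = 33.07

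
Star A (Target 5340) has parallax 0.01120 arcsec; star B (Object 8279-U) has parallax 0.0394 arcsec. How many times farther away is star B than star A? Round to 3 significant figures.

0.284

Since d = 1/p, d_B/d_A = p_A/p_B.
= 0.01120 / 0.0394 = 0.28426.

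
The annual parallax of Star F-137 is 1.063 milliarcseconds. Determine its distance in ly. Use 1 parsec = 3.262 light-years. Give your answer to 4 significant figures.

p = 1.063 milliarcseconds = 0.001063 arcsec.
d = 1/p = 1/0.001063 = 940.73 pc.
In light-years: 940.73 × 3.262 = 3068.7 ly.

3069 ly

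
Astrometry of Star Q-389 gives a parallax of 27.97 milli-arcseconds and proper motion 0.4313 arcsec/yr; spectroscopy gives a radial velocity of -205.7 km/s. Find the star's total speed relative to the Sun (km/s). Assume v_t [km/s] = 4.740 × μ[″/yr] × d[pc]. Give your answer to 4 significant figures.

218.3 km/s

d = 1/p = 1/0.02797″ = 35.753 pc.
v_t = 4.740 μ d = 4.740 × 0.4313 × 35.753 = 73.092 km/s.
v = √(v_r² + v_t²) = √((-205.7)² + 73.092²) = √47654.9 = 218.3 km/s.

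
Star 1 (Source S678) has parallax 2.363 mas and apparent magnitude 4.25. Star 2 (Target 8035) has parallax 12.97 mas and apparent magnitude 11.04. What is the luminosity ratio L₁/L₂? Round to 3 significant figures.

d₁ = 1/p₁ = 1/0.002363″ = 423.19 pc; d₂ = 1/p₂ = 1/0.01297″ = 77.101 pc.
M₁ = m₁ − 5 log₁₀ d₁ + 5 = 4.25 − 13.1327 + 5 = -3.8827.
M₂ = 11.04 − 9.4353 + 5 = 6.6047.
L₁/L₂ = 10^(0.4(M₂ − M₁)) = 10^(0.4 × 10.4874) = 10^4.19496 = 15666.

L₁/L₂ = 15700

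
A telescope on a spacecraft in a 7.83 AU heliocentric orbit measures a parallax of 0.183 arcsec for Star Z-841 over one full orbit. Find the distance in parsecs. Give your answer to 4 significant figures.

With baseline B (in AU) and parallax p (in arcsec), d = B/p parsecs.
d = 7.83 / 0.183 = 42.787 pc.

42.79 pc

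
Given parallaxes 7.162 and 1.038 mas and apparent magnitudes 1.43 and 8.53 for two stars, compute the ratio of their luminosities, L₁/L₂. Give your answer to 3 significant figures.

L₁/L₂ = 14.5

d₁ = 1/p₁ = 1/0.007162″ = 139.63 pc; d₂ = 1/p₂ = 1/0.001038″ = 963.39 pc.
M₁ = m₁ − 5 log₁₀ d₁ + 5 = 1.43 − 10.7249 + 5 = -4.2949.
M₂ = 8.53 − 14.9190 + 5 = -1.3890.
L₁/L₂ = 10^(0.4(M₂ − M₁)) = 10^(0.4 × 2.9059) = 10^1.16236 = 14.533.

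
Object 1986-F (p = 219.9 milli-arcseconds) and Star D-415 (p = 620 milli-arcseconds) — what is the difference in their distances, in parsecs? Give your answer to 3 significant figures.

2.93 pc

d_A = 1/0.2199″ = 4.5475 pc; d_B = 1/0.6200″ = 1.6129 pc.
|d_B − d_A| = |1.6129 − 4.5475| = 2.9346 pc.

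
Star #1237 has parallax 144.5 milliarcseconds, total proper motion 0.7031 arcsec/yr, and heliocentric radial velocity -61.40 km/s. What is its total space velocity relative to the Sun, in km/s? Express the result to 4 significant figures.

d = 1/p = 1/0.1445″ = 6.9204 pc.
v_t = 4.740 μ d = 4.740 × 0.7031 × 6.9204 = 23.064 km/s.
v = √(v_r² + v_t²) = √((-61.40)² + 23.064²) = √4301.91 = 65.589 km/s.

65.59 km/s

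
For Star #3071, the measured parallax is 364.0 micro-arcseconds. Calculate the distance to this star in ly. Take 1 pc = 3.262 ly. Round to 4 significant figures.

p = 364.0 micro-arcseconds = 0.0003640 arcsec.
d = 1/p = 1/0.0003640 = 2747.3 pc.
In light-years: 2747.3 × 3.262 = 8961.7 ly.

8962 ly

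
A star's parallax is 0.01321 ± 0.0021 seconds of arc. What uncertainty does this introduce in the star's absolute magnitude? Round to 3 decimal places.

σ_M = 0.345 mag

M = m − 5 log₁₀ d + 5 = m + 5 log₁₀ p + 5, so ∂M/∂p = 5/(p ln 10).
σ_M = (5/ln 10) · (σ_p/p) = 2.1715 × 0.0021/0.01321 = 2.1715 × 0.15897 = 0.3452.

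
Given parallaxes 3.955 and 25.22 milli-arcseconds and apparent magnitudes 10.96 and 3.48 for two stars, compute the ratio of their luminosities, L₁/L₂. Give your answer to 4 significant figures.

L₁/L₂ = 0.04142

d₁ = 1/p₁ = 1/0.003955″ = 252.84 pc; d₂ = 1/p₂ = 1/0.02522″ = 39.651 pc.
M₁ = m₁ − 5 log₁₀ d₁ + 5 = 10.96 − 12.0142 + 5 = 3.9458.
M₂ = 3.48 − 7.9913 + 5 = 0.4887.
L₁/L₂ = 10^(0.4(M₂ − M₁)) = 10^(0.4 × (-3.4571)) = 10^(-1.38284) = 0.041415.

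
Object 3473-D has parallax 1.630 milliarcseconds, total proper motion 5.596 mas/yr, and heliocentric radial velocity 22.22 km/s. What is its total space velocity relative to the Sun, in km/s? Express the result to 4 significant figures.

27.54 km/s

d = 1/p = 1/0.001630″ = 613.5 pc.
μ = 5.596 mas/yr = 0.005596 ″/yr.
v_t = 4.740 μ d = 4.740 × 0.005596 × 613.5 = 16.273 km/s.
v = √(v_r² + v_t²) = √(22.22² + 16.273²) = √758.539 = 27.542 km/s.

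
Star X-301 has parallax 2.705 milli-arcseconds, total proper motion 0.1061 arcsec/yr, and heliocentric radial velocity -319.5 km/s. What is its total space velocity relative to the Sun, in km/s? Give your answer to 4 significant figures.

d = 1/p = 1/0.002705″ = 369.69 pc.
v_t = 4.740 μ d = 4.740 × 0.1061 × 369.69 = 185.92 km/s.
v = √(v_r² + v_t²) = √((-319.5)² + 185.92²) = √136646 = 369.66 km/s.

369.7 km/s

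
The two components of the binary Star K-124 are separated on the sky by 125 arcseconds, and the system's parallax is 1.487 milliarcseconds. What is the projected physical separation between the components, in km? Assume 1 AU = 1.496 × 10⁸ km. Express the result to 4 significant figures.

1.258 × 10^13 km

d = 1/p = 1/0.001487″ = 672.49 pc.
At distance d (pc), an angle of θ arcsec spans θ·d AU: s = 125 × 672.49 = 84061 AU.
= 84061 × 1.496 × 10⁸ km = 1.2576 × 10^13 km.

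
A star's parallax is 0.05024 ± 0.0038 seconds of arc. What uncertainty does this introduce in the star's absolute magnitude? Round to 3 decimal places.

M = m − 5 log₁₀ d + 5 = m + 5 log₁₀ p + 5, so ∂M/∂p = 5/(p ln 10).
σ_M = (5/ln 10) · (σ_p/p) = 2.1715 × 0.0038/0.05024 = 2.1715 × 0.075637 = 0.16425.

σ_M = 0.164 mag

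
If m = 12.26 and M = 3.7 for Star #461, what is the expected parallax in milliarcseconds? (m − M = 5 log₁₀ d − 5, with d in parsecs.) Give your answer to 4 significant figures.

1.941 mas

m − M = 12.26 − 3.7 = 8.56.
d = 10^((m−M)/5 + 1) = 10^2.712 = 515.23 pc.
p = 1/d = 1/515.23 = 0.0019409 arcsec = 1.9409 mas.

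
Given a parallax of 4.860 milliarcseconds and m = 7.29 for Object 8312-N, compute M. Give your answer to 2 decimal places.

d = 1/p = 1/0.004860″ = 205.76 pc.
m − M = 5 log₁₀(205.76) − 5 = 11.5668 − 5 = 6.5668.
M = m − (m − M) = 7.29 − 6.5668 = 0.72.

M = 0.72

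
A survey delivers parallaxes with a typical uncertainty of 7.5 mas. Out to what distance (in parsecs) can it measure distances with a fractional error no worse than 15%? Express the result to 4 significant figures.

σ_d/d = σ_p/p, so the condition is σ_p/p ≤ 0.15, i.e. p ≥ σ_p/0.15.
p_min = 7.5/0.15 = 50 mas = 0.05 arcsec.
d_max = 1/p_min = 1/0.05 = 20 pc.

20.00 pc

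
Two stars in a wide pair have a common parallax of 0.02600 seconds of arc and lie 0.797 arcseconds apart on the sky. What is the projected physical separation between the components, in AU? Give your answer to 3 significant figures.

30.7 AU

d = 1/p = 1/0.02600″ = 38.462 pc.
At distance d (pc), an angle of θ arcsec spans θ·d AU: s = 0.797 × 38.462 = 30.654 AU.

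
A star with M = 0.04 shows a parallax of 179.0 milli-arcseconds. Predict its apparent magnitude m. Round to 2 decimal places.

m = -1.22

d = 1/p = 1/0.1790″ = 5.5866 pc.
m − M = 5 log₁₀ d − 5 = 5 log₁₀(5.5866) − 5 = 3.7357 − 5 = -1.2643.
m = M + (m − M) = 0.04 + (-1.2643) = -1.22.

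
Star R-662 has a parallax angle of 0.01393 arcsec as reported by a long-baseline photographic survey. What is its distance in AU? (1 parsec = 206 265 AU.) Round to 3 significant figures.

1.48 × 10^7 AU

d = 1/p = 1/0.01393 = 71.788 pc.
In AU: 71.788 × 206265 = 1.4807 × 10^7 AU.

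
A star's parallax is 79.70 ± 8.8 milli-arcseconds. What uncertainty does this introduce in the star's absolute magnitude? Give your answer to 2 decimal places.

M = m − 5 log₁₀ d + 5 = m + 5 log₁₀ p + 5, so ∂M/∂p = 5/(p ln 10).
σ_M = (5/ln 10) · (σ_p/p) = 2.1715 × 8.8/79.70 = 2.1715 × 0.11041 = 0.23976.

σ_M = 0.24 mag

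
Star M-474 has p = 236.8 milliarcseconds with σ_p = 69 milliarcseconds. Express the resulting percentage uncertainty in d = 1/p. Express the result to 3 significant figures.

29.1%

For d = 1/p, |σ_d/d| = |σ_p/p|.
σ_p/p = 69 / 236.8 = 0.29139 = 29.139%.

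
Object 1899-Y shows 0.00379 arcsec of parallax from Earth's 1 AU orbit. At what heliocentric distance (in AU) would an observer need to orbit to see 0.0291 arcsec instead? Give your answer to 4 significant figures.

7.678 AU

Parallax scales linearly with baseline: p ∝ B, so B = p_target / p_Earth × 1 AU.
B = 0.0291 / 0.00379 = 7.6781 AU.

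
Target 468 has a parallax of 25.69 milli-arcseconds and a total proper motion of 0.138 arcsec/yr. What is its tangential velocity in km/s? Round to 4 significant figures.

25.46 km/s

d = 1/p = 1/0.02569″ = 38.926 pc.
v_t = 4.74 × μ × d = 4.74 × 0.138 × 38.926 = 25.462 km/s.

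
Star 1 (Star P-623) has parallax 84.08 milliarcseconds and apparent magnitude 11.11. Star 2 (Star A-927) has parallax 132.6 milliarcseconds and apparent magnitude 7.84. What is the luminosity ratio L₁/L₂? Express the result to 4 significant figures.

L₁/L₂ = 0.1224

d₁ = 1/p₁ = 1/0.08408″ = 11.893 pc; d₂ = 1/p₂ = 1/0.1326″ = 7.5415 pc.
M₁ = m₁ − 5 log₁₀ d₁ + 5 = 11.11 − 5.3765 + 5 = 10.7335.
M₂ = 7.84 − 4.3873 + 5 = 8.4527.
L₁/L₂ = 10^(0.4(M₂ − M₁)) = 10^(0.4 × (-2.2808)) = 10^(-0.91232) = 0.12237.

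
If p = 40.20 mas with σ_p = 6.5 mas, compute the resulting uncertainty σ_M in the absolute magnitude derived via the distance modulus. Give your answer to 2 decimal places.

σ_M = 0.35 mag

M = m − 5 log₁₀ d + 5 = m + 5 log₁₀ p + 5, so ∂M/∂p = 5/(p ln 10).
σ_M = (5/ln 10) · (σ_p/p) = 2.1715 × 6.5/40.20 = 2.1715 × 0.16169 = 0.35111.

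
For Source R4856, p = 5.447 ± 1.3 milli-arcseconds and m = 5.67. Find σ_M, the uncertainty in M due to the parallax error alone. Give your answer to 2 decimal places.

σ_M = 0.52 mag

M = m − 5 log₁₀ d + 5 = m + 5 log₁₀ p + 5, so ∂M/∂p = 5/(p ln 10).
σ_M = (5/ln 10) · (σ_p/p) = 2.1715 × 1.3/5.447 = 2.1715 × 0.23866 = 0.51825.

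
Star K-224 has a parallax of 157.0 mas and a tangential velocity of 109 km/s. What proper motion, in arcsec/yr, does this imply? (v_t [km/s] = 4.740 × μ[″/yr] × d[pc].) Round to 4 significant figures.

3.610 arcsec/yr

d = 1/p = 1/0.1570″ = 6.3694 pc.
μ = v_t / (4.74 d) = 109 / (4.74 × 6.3694) = 109 / 30.191 = 3.6103 ″/yr.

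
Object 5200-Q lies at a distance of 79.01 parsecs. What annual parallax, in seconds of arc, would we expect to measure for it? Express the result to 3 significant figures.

p = 1/d = 1/79.01 = 0.012657 arcsec.

0.0127 arcsec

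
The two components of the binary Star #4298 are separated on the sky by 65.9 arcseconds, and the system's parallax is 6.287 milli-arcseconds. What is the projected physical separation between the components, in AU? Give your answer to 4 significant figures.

d = 1/p = 1/0.006287″ = 159.06 pc.
At distance d (pc), an angle of θ arcsec spans θ·d AU: s = 65.9 × 159.06 = 10482 AU.

10480 AU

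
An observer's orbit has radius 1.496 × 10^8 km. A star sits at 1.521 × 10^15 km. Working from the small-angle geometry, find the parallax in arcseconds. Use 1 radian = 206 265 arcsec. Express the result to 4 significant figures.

0.02029 arcsec

θ ≈ B/d = (1.496 × 10^8) / (1.521 × 10^15) = 9.8356 × 10^-8 rad.
In arcseconds: 9.8356 × 10^-8 × 206265 = 0.020287″.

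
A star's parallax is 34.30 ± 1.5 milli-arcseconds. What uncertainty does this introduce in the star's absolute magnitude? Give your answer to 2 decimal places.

σ_M = 0.09 mag

M = m − 5 log₁₀ d + 5 = m + 5 log₁₀ p + 5, so ∂M/∂p = 5/(p ln 10).
σ_M = (5/ln 10) · (σ_p/p) = 2.1715 × 1.5/34.30 = 2.1715 × 0.043732 = 0.094964.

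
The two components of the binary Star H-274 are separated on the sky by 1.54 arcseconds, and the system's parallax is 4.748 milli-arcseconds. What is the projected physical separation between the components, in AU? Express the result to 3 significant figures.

d = 1/p = 1/0.004748″ = 210.61 pc.
At distance d (pc), an angle of θ arcsec spans θ·d AU: s = 1.54 × 210.61 = 324.34 AU.

324 AU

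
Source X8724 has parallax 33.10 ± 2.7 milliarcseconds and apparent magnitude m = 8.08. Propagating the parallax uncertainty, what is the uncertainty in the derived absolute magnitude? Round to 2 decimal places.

σ_M = 0.18 mag

M = m − 5 log₁₀ d + 5 = m + 5 log₁₀ p + 5, so ∂M/∂p = 5/(p ln 10).
σ_M = (5/ln 10) · (σ_p/p) = 2.1715 × 2.7/33.10 = 2.1715 × 0.081571 = 0.17713.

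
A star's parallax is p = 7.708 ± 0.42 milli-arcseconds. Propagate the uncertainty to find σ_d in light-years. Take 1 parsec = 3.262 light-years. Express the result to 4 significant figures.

23.06 ly

d = 1/p, so σ_d = σ_p / p².
σ_d = 0.000420 / (0.007708)² = 0.000420 / 0.000059413 = 7.0692 pc = 7.0692 × 3.262 ly = 23.06 ly.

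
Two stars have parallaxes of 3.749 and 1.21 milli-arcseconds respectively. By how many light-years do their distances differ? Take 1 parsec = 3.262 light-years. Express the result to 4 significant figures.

d_A = 1/0.003749″ = 266.74 pc; d_B = 1/0.001210″ = 826.45 pc.
|d_B − d_A| = |826.45 − 266.74| = 559.71 pc = 559.71 × 3.262 ly = 1825.8 ly.

1826 ly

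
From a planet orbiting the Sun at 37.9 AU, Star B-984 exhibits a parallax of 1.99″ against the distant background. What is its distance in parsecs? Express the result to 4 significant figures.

With baseline B (in AU) and parallax p (in arcsec), d = B/p parsecs.
d = 37.9 / 1.99 = 19.045 pc.

19.05 pc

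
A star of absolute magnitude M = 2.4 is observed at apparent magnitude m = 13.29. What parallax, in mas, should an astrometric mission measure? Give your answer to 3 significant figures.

m − M = 13.29 − 2.4 = 10.89.
d = 10^((m−M)/5 + 1) = 10^3.178 = 1506.6 pc.
p = 1/d = 1/1506.6 = 0.00066375 arcsec = 0.66375 mas.

0.664 mas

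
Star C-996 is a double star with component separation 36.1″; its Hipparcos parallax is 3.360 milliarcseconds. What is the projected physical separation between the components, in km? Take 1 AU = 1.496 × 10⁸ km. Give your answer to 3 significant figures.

1.61 × 10^12 km

d = 1/p = 1/0.003360″ = 297.62 pc.
At distance d (pc), an angle of θ arcsec spans θ·d AU: s = 36.1 × 297.62 = 10744 AU.
= 10744 × 1.496 × 10⁸ km = 1.6073 × 10^12 km.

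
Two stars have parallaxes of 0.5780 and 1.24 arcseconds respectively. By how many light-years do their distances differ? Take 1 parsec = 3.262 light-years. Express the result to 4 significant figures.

3.013 ly

d_A = 1/0.5780″ = 1.7301 pc; d_B = 1/1.240″ = 0.80645 pc.
|d_B − d_A| = |0.80645 − 1.7301| = 0.92365 pc = 0.92365 × 3.262 ly = 3.0129 ly.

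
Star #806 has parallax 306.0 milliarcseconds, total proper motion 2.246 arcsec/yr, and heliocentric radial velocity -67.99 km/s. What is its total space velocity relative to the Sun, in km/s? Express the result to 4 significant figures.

d = 1/p = 1/0.3060″ = 3.268 pc.
v_t = 4.740 μ d = 4.740 × 2.246 × 3.268 = 34.791 km/s.
v = √(v_r² + v_t²) = √((-67.99)² + 34.791²) = √5833.05 = 76.374 km/s.

76.37 km/s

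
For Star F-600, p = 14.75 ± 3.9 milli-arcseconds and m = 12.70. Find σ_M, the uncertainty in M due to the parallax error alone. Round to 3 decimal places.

σ_M = 0.574 mag

M = m − 5 log₁₀ d + 5 = m + 5 log₁₀ p + 5, so ∂M/∂p = 5/(p ln 10).
σ_M = (5/ln 10) · (σ_p/p) = 2.1715 × 3.9/14.75 = 2.1715 × 0.26441 = 0.57417.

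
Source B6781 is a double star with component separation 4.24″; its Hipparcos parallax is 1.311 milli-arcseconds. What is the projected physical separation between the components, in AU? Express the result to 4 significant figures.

3234 AU

d = 1/p = 1/0.001311″ = 762.78 pc.
At distance d (pc), an angle of θ arcsec spans θ·d AU: s = 4.24 × 762.78 = 3234.2 AU.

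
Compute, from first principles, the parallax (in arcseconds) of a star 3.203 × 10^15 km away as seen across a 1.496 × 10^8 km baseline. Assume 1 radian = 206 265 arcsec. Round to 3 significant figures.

0.00963 arcsec

θ ≈ B/d = (1.496 × 10^8) / (3.203 × 10^15) = 4.6706 × 10^-8 rad.
In arcseconds: 4.6706 × 10^-8 × 206265 = 0.0096338″.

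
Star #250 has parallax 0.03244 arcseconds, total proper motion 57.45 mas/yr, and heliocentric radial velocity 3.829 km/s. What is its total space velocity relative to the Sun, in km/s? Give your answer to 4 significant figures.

9.226 km/s

d = 1/p = 1/0.03244″ = 30.826 pc.
μ = 57.45 mas/yr = 0.05745 ″/yr.
v_t = 4.740 μ d = 4.740 × 0.05745 × 30.826 = 8.3943 km/s.
v = √(v_r² + v_t²) = √(3.829² + 8.3943²) = √85.1255 = 9.2263 km/s.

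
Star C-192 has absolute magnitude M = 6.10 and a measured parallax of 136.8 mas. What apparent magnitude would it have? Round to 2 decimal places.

m = 5.42

d = 1/p = 1/0.1368″ = 7.3099 pc.
m − M = 5 log₁₀ d − 5 = 5 log₁₀(7.3099) − 5 = 4.3196 − 5 = -0.6804.
m = M + (m − M) = 6.10 + (-0.6804) = 5.42.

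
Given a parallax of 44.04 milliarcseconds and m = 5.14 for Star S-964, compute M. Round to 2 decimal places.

d = 1/p = 1/0.04404″ = 22.707 pc.
m − M = 5 log₁₀(22.707) − 5 = 6.7808 − 5 = 1.7808.
M = m − (m − M) = 5.14 − 1.7808 = 3.36.

M = 3.36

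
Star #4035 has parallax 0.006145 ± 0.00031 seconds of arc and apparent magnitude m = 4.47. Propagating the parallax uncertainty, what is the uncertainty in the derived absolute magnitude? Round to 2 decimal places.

σ_M = 0.11 mag

M = m − 5 log₁₀ d + 5 = m + 5 log₁₀ p + 5, so ∂M/∂p = 5/(p ln 10).
σ_M = (5/ln 10) · (σ_p/p) = 2.1715 × 0.00031/0.006145 = 2.1715 × 0.050448 = 0.10955.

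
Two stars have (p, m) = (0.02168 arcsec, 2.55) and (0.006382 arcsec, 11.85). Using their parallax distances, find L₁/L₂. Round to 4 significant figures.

L₁/L₂ = 454.8

d₁ = 1/p₁ = 1/0.02168″ = 46.125 pc; d₂ = 1/p₂ = 1/0.006382″ = 156.69 pc.
M₁ = m₁ − 5 log₁₀ d₁ + 5 = 2.55 − 8.3197 + 5 = -0.7697.
M₂ = 11.85 − 10.9752 + 5 = 5.8748.
L₁/L₂ = 10^(0.4(M₂ − M₁)) = 10^(0.4 × 6.6445) = 10^2.65780 = 454.78.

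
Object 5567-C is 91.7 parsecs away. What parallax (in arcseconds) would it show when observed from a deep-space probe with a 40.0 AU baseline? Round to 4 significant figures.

0.4362 arcsec

p (arcsec) = B (AU) / d (pc).
p = 40.0 / 91.7 = 0.43621 arcsec.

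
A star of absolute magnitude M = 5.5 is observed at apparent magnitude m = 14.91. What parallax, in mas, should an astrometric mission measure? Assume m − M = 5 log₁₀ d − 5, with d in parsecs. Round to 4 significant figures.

m − M = 14.91 − 5.5 = 9.41.
d = 10^((m−M)/5 + 1) = 10^2.882 = 762.08 pc.
p = 1/d = 1/762.08 = 0.0013122 arcsec = 1.3122 mas.

1.312 mas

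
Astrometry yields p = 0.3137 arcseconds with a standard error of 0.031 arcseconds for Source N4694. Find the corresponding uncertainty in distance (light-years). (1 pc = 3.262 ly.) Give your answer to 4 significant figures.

d = 1/p, so σ_d = σ_p / p².
σ_d = 0.0310 / (0.3137)² = 0.0310 / 0.098408 = 0.31502 pc = 0.31502 × 3.262 ly = 1.0276 ly.

1.028 ly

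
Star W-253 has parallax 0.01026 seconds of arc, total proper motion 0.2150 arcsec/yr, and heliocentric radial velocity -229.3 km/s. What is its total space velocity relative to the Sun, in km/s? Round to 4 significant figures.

249.9 km/s

d = 1/p = 1/0.01026″ = 97.466 pc.
v_t = 4.740 μ d = 4.740 × 0.2150 × 97.466 = 99.328 km/s.
v = √(v_r² + v_t²) = √((-229.3)² + 99.328²) = √62444.5 = 249.89 km/s.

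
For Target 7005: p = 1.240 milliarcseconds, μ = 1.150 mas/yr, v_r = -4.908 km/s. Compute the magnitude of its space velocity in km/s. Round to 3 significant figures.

6.59 km/s

d = 1/p = 1/0.001240″ = 806.45 pc.
μ = 1.150 mas/yr = 0.001150 ″/yr.
v_t = 4.740 μ d = 4.740 × 0.001150 × 806.45 = 4.396 km/s.
v = √(v_r² + v_t²) = √((-4.908)² + 4.396²) = √43.4133 = 6.5889 km/s.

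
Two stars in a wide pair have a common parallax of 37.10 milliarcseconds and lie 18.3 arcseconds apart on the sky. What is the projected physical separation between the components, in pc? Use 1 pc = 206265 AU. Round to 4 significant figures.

d = 1/p = 1/0.03710″ = 26.954 pc.
At distance d (pc), an angle of θ arcsec spans θ·d AU: s = 18.3 × 26.954 = 493.26 AU.
= 493.26 / 206265 = 0.0023914 pc.

0.002391 pc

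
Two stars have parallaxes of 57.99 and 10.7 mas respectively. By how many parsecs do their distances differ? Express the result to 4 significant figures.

76.21 pc

d_A = 1/0.05799″ = 17.244 pc; d_B = 1/0.01070″ = 93.458 pc.
|d_B − d_A| = |93.458 − 17.244| = 76.214 pc.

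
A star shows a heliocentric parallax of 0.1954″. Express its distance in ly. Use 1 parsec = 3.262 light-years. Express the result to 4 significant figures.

16.69 ly

d = 1/p = 1/0.1954 = 5.1177 pc.
In light-years: 5.1177 × 3.262 = 16.694 ly.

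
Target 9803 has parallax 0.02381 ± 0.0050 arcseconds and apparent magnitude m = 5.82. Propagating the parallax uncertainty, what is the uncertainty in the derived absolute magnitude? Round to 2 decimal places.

σ_M = 0.46 mag

M = m − 5 log₁₀ d + 5 = m + 5 log₁₀ p + 5, so ∂M/∂p = 5/(p ln 10).
σ_M = (5/ln 10) · (σ_p/p) = 2.1715 × 0.0050/0.02381 = 2.1715 × 0.21 = 0.45602.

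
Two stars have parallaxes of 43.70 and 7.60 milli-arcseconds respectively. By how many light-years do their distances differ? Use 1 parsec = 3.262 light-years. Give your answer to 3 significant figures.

d_A = 1/0.04370″ = 22.883 pc; d_B = 1/0.007600″ = 131.58 pc.
|d_B − d_A| = |131.58 − 22.883| = 108.7 pc = 108.7 × 3.262 ly = 354.58 ly.

355 ly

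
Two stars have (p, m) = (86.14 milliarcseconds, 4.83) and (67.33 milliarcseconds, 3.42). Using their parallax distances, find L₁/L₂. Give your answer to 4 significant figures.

d₁ = 1/p₁ = 1/0.08614″ = 11.609 pc; d₂ = 1/p₂ = 1/0.06733″ = 14.852 pc.
M₁ = m₁ − 5 log₁₀ d₁ + 5 = 4.83 − 5.3240 + 5 = 4.5060.
M₂ = 3.42 − 5.8589 + 5 = 2.5611.
L₁/L₂ = 10^(0.4(M₂ − M₁)) = 10^(0.4 × (-1.9449)) = 10^(-0.77796) = 0.16674.

L₁/L₂ = 0.1667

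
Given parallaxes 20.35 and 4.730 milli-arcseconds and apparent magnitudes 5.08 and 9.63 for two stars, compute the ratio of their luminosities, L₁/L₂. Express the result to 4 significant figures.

L₁/L₂ = 3.569

d₁ = 1/p₁ = 1/0.02035″ = 49.14 pc; d₂ = 1/p₂ = 1/0.004730″ = 211.42 pc.
M₁ = m₁ − 5 log₁₀ d₁ + 5 = 5.08 − 8.4572 + 5 = 1.6228.
M₂ = 9.63 − 11.6257 + 5 = 3.0043.
L₁/L₂ = 10^(0.4(M₂ − M₁)) = 10^(0.4 × 1.3815) = 10^0.55260 = 3.5694.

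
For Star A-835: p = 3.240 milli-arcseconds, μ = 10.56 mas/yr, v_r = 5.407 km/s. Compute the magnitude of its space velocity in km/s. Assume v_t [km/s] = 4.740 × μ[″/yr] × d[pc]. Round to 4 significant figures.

16.37 km/s

d = 1/p = 1/0.003240″ = 308.64 pc.
μ = 10.56 mas/yr = 0.01056 ″/yr.
v_t = 4.740 μ d = 4.740 × 0.01056 × 308.64 = 15.449 km/s.
v = √(v_r² + v_t²) = √(5.407² + 15.449²) = √267.907 = 16.368 km/s.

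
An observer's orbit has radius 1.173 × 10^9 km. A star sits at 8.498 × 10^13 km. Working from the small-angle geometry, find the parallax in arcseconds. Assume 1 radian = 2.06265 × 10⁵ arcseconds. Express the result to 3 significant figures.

θ ≈ B/d = (1.173 × 10^9) / (8.498 × 10^13) = 1.3803 × 10^-5 rad.
In arcseconds: 1.3803 × 10^-5 × 206265 = 2.8471″.

2.85 arcsec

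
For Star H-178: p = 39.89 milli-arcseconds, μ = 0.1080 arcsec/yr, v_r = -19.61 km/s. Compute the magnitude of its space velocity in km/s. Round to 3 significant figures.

d = 1/p = 1/0.03989″ = 25.069 pc.
v_t = 4.740 μ d = 4.740 × 0.1080 × 25.069 = 12.833 km/s.
v = √(v_r² + v_t²) = √((-19.61)² + 12.833²) = √549.238 = 23.436 km/s.

23.4 km/s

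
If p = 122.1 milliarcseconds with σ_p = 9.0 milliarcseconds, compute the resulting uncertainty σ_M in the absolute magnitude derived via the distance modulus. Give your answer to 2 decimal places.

M = m − 5 log₁₀ d + 5 = m + 5 log₁₀ p + 5, so ∂M/∂p = 5/(p ln 10).
σ_M = (5/ln 10) · (σ_p/p) = 2.1715 × 9.0/122.1 = 2.1715 × 0.07371 = 0.16006.

σ_M = 0.16 mag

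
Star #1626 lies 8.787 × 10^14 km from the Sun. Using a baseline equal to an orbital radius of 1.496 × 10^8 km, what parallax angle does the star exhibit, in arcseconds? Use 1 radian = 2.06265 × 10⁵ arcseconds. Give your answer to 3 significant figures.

θ ≈ B/d = (1.496 × 10^8) / (8.787 × 10^14) = 1.7025 × 10^-7 rad.
In arcseconds: 1.7025 × 10^-7 × 206265 = 0.035117″.

0.0351 arcsec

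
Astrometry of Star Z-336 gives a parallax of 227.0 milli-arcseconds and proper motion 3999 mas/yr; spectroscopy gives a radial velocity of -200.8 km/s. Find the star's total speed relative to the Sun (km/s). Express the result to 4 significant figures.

217.5 km/s

d = 1/p = 1/0.2270″ = 4.4053 pc.
μ = 3999 mas/yr = 3.999 ″/yr.
v_t = 4.740 μ d = 4.740 × 3.999 × 4.4053 = 83.504 km/s.
v = √(v_r² + v_t²) = √((-200.8)² + 83.504²) = √47293.6 = 217.47 km/s.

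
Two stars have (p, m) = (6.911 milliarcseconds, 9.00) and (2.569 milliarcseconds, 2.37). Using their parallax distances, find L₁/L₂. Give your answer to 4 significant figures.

d₁ = 1/p₁ = 1/0.006911″ = 144.7 pc; d₂ = 1/p₂ = 1/0.002569″ = 389.26 pc.
M₁ = m₁ − 5 log₁₀ d₁ + 5 = 9.00 − 10.8023 + 5 = 3.1977.
M₂ = 2.37 − 12.9512 + 5 = -5.5812.
L₁/L₂ = 10^(0.4(M₂ − M₁)) = 10^(0.4 × (-8.7789)) = 10^(-3.51156) = 0.00030792.

L₁/L₂ = 0.0003079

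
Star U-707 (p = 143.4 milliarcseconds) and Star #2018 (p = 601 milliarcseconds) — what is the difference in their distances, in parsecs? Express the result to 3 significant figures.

d_A = 1/0.1434″ = 6.9735 pc; d_B = 1/0.6010″ = 1.6639 pc.
|d_B − d_A| = |1.6639 − 6.9735| = 5.3096 pc.

5.31 pc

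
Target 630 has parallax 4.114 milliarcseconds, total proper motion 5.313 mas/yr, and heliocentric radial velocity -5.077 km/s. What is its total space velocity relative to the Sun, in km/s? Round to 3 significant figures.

d = 1/p = 1/0.004114″ = 243.07 pc.
μ = 5.313 mas/yr = 0.005313 ″/yr.
v_t = 4.740 μ d = 4.740 × 0.005313 × 243.07 = 6.1214 km/s.
v = √(v_r² + v_t²) = √((-5.077)² + 6.1214²) = √63.2475 = 7.9528 km/s.

7.95 km/s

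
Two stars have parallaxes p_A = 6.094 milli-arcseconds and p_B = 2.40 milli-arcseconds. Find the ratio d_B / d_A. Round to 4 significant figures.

Since d = 1/p, d_B/d_A = p_A/p_B.
= 6.094 / 2.40 = 2.5392.

2.539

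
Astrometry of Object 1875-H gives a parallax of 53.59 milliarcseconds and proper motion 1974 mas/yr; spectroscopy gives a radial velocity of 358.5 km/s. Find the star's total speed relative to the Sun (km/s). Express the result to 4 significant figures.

398.8 km/s

d = 1/p = 1/0.05359″ = 18.66 pc.
μ = 1974 mas/yr = 1.974 ″/yr.
v_t = 4.740 μ d = 4.740 × 1.974 × 18.66 = 174.6 km/s.
v = √(v_r² + v_t²) = √(358.5² + 174.6²) = √159007 = 398.76 km/s.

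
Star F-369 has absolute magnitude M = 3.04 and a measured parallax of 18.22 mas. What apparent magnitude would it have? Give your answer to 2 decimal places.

m = 6.74

d = 1/p = 1/0.01822″ = 54.885 pc.
m − M = 5 log₁₀ d − 5 = 5 log₁₀(54.885) − 5 = 8.6973 − 5 = 3.6973.
m = M + (m − M) = 3.04 + 3.6973 = 6.74.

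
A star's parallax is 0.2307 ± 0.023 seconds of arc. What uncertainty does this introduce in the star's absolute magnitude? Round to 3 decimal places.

M = m − 5 log₁₀ d + 5 = m + 5 log₁₀ p + 5, so ∂M/∂p = 5/(p ln 10).
σ_M = (5/ln 10) · (σ_p/p) = 2.1715 × 0.023/0.2307 = 2.1715 × 0.099697 = 0.21649.

σ_M = 0.216 mag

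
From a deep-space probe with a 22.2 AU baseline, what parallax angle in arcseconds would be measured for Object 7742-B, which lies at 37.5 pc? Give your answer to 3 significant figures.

p (arcsec) = B (AU) / d (pc).
p = 22.2 / 37.5 = 0.592 arcsec.

0.592 arcsec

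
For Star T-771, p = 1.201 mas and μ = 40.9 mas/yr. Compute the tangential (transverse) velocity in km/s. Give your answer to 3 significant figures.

d = 1/p = 1/0.001201″ = 832.64 pc.
μ = 40.9 mas/yr = 0.0409 ″/yr.
v_t = 4.74 × μ × d = 4.74 × 0.0409 × 832.64 = 161.42 km/s.

161 km/s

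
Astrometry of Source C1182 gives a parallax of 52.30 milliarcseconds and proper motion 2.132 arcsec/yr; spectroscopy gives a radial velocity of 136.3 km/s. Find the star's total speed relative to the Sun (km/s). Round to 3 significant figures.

d = 1/p = 1/0.05230″ = 19.12 pc.
v_t = 4.740 μ d = 4.740 × 2.132 × 19.12 = 193.22 km/s.
v = √(v_r² + v_t²) = √(136.3² + 193.22²) = √55911.7 = 236.46 km/s.

236 km/s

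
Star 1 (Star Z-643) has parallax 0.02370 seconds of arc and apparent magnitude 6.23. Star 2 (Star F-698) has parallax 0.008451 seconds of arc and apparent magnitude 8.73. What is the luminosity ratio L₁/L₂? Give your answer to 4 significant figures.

d₁ = 1/p₁ = 1/0.02370″ = 42.194 pc; d₂ = 1/p₂ = 1/0.008451″ = 118.33 pc.
M₁ = m₁ − 5 log₁₀ d₁ + 5 = 6.23 − 8.1263 + 5 = 3.1037.
M₂ = 8.73 − 10.3655 + 5 = 3.3645.
L₁/L₂ = 10^(0.4(M₂ − M₁)) = 10^(0.4 × 0.2608) = 10^0.10432 = 1.2715.

L₁/L₂ = 1.272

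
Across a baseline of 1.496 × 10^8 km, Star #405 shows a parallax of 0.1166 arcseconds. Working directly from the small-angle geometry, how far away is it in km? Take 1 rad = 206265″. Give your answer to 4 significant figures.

θ = 0.1166″ = 0.1166/206265 = 5.6529 × 10^-7 rad.
d = B/θ = (1.496 × 10^8) / (5.6529 × 10^-7) = 2.6464 × 10^14 km.

2.646 × 10^14 km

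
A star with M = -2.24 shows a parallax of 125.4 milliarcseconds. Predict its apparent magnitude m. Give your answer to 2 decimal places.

m = -2.73

d = 1/p = 1/0.1254″ = 7.9745 pc.
m − M = 5 log₁₀ d − 5 = 5 log₁₀(7.9745) − 5 = 4.5085 − 5 = -0.4915.
m = M + (m − M) = -2.24 + (-0.4915) = -2.73.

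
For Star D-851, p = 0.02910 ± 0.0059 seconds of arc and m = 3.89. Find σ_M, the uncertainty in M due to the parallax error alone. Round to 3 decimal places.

σ_M = 0.440 mag

M = m − 5 log₁₀ d + 5 = m + 5 log₁₀ p + 5, so ∂M/∂p = 5/(p ln 10).
σ_M = (5/ln 10) · (σ_p/p) = 2.1715 × 0.0059/0.02910 = 2.1715 × 0.20275 = 0.44027.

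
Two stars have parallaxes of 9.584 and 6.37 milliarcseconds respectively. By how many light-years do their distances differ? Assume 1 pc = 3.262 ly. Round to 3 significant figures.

d_A = 1/0.009584″ = 104.34 pc; d_B = 1/0.006370″ = 156.99 pc.
|d_B − d_A| = |156.99 − 104.34| = 52.65 pc = 52.65 × 3.262 ly = 171.74 ly.

172 ly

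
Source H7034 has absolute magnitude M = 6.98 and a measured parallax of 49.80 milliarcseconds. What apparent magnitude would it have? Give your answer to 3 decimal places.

m = 8.494

d = 1/p = 1/0.04980″ = 20.08 pc.
m − M = 5 log₁₀ d − 5 = 5 log₁₀(20.08) − 5 = 6.5138 − 5 = 1.5138.
m = M + (m − M) = 6.98 + 1.5138 = 8.494.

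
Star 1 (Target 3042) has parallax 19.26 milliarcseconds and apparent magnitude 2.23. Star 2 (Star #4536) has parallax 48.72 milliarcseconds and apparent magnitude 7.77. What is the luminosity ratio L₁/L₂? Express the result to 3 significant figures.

d₁ = 1/p₁ = 1/0.01926″ = 51.921 pc; d₂ = 1/p₂ = 1/0.04872″ = 20.525 pc.
M₁ = m₁ − 5 log₁₀ d₁ + 5 = 2.23 − 8.5767 + 5 = -1.3467.
M₂ = 7.77 − 6.5614 + 5 = 6.2086.
L₁/L₂ = 10^(0.4(M₂ − M₁)) = 10^(0.4 × 7.5553) = 10^3.02212 = 1052.3.

L₁/L₂ = 1050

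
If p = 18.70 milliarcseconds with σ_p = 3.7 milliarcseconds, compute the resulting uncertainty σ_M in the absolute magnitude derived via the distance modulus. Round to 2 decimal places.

σ_M = 0.43 mag

M = m − 5 log₁₀ d + 5 = m + 5 log₁₀ p + 5, so ∂M/∂p = 5/(p ln 10).
σ_M = (5/ln 10) · (σ_p/p) = 2.1715 × 3.7/18.70 = 2.1715 × 0.19786 = 0.42965.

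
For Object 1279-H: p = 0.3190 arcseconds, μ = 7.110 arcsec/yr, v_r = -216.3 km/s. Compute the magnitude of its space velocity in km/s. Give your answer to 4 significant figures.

d = 1/p = 1/0.3190″ = 3.1348 pc.
v_t = 4.740 μ d = 4.740 × 7.110 × 3.1348 = 105.65 km/s.
v = √(v_r² + v_t²) = √((-216.3)² + 105.65²) = √57947.6 = 240.72 km/s.

240.7 km/s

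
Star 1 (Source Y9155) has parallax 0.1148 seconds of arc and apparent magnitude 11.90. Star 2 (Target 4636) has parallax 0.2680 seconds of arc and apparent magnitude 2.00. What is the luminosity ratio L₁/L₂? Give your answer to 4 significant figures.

L₁/L₂ = 0.0005976

d₁ = 1/p₁ = 1/0.1148″ = 8.7108 pc; d₂ = 1/p₂ = 1/0.2680″ = 3.7313 pc.
M₁ = m₁ − 5 log₁₀ d₁ + 5 = 11.90 − 4.7003 + 5 = 12.1997.
M₂ = 2.00 − 2.8593 + 5 = 4.1407.
L₁/L₂ = 10^(0.4(M₂ − M₁)) = 10^(0.4 × (-8.0590)) = 10^(-3.22360) = 0.00059759.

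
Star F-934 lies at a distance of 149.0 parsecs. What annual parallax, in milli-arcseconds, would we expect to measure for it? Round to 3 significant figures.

p = 1/d = 1/149 = 0.0067114 arcsec.
= 0.0067114 × 1000 = 6.7114 mas.

6.71 mas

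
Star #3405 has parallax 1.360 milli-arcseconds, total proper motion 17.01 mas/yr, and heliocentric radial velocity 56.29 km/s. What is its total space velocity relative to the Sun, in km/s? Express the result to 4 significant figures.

81.75 km/s

d = 1/p = 1/0.001360″ = 735.29 pc.
μ = 17.01 mas/yr = 0.01701 ″/yr.
v_t = 4.740 μ d = 4.740 × 0.01701 × 735.29 = 59.285 km/s.
v = √(v_r² + v_t²) = √(56.29² + 59.285²) = √6683.28 = 81.751 km/s.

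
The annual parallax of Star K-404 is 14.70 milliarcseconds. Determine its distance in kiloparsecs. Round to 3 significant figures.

p = 14.70 milliarcseconds = 0.01470 arcsec.
d = 1/p = 1/0.01470 = 68.027 pc.
= 0.068027 kpc.

0.0680 kpc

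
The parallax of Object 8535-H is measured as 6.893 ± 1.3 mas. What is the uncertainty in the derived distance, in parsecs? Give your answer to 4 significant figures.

d = 1/p, so σ_d = σ_p / p².
σ_d = 0.00130 / (0.006893)² = 0.00130 / 0.000047513 = 27.361 pc.

27.36 pc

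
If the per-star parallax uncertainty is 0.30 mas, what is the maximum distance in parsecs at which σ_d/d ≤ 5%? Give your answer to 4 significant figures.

166.7 pc

σ_d/d = σ_p/p, so the condition is σ_p/p ≤ 0.05, i.e. p ≥ σ_p/0.05.
p_min = 0.30/0.05 = 6 mas = 0.006 arcsec.
d_max = 1/p_min = 1/0.006 = 166.67 pc.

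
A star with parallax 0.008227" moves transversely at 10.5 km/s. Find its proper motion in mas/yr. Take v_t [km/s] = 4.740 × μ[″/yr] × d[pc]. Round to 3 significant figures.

18.2 mas/yr

d = 1/p = 1/0.008227″ = 121.55 pc.
μ = v_t / (4.74 d) = 10.5 / (4.74 × 121.55) = 10.5 / 576.15 = 0.018224 ″/yr = 18.224 mas/yr.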